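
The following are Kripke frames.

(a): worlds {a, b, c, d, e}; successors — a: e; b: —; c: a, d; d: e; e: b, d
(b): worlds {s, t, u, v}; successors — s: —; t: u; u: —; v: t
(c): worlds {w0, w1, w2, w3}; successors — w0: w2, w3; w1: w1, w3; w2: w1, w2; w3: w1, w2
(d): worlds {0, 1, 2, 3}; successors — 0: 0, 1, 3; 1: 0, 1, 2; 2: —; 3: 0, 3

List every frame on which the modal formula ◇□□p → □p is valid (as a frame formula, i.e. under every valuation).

(c)

This is the axiom for a generalized confluence (Geach) condition; its first-order frame correspondent is ∀x ∀y ∀z ((xRy ∧ xRz) → ∃w (yR²w ∧ z = w)).
(a): fails — cRa, cRa but no w with aR²w and a=w.
(b): fails — tRu, tRu but no w with uR²w and u=w.
(c): condition met.
(d): fails — 1R2, 1R0 but no w with 2R²w and 0=w.
Valid on: (c).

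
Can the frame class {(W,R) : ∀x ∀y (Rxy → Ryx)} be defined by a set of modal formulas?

This is a Sahlqvist condition; the B axiom p → □◇p defines it.
Suppose p→□◇p is valid. Take Rxy and set V(p)={x}. Then p at x, so □◇p at x, so ◇p at y, so some z with Ryz has p; z=x, i.e. Ryx.

Yes, by p → □◇p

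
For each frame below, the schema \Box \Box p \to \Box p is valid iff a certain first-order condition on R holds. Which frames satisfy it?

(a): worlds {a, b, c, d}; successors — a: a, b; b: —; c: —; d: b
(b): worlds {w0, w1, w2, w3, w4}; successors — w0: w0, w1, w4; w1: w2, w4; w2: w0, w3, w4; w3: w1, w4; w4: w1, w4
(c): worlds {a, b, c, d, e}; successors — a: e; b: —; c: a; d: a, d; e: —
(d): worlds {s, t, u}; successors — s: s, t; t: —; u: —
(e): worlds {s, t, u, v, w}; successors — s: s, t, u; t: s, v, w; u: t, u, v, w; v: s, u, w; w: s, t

Frame correspondent (Sahlqvist): \forall x \forall y (Rxy \to \exists z (Rxz \wedge Rzy)) — i.e. density.
(a): fails — Rdb but no z with Rdz and Rzb.
(b): fails — Rw1w2 but no z with Rw1z and Rzw2.
(c): fails — Rca but no z with Rcz and Rza.
(d): satisfies the condition.
(e): fails — Rtv but no z with Rtz and Rzv.
Valid on: (d).

(d)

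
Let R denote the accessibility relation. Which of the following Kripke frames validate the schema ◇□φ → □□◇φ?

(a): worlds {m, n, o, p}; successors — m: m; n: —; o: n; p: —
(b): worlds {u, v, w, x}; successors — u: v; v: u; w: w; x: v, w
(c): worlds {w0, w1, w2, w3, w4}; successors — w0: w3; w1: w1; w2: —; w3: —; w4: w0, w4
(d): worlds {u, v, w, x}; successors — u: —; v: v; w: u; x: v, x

The schema corresponds to a generalized confluence (Geach) condition: ∀x ∀y ∀z ((xRy ∧ xR²z) → ∃w (yRw ∧ zRw)).
(a): condition met.
(b): fails — uRv, uR²u but no t with vRt and uRt.
(c): fails — w4Rw0, w4R²w3 but no w with w0Rw and w3Rw.
(d): condition met.

(a), (d)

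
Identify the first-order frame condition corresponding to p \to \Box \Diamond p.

Suppose p→□◇p is valid. Take Rxy and set V(p)={x}. Then p at x, so □◇p at x, so ◇p at y, so some z with Ryz has p; z=x, i.e. Ryx.
Conversely, any frame satisfying \forall x \forall y (Rxy \to Ryx) validates the schema.
Frame condition: \forall x \forall y (Rxy \to Ryx).

Symmetry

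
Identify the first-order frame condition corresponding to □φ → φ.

Reflexivity

Suppose □φ→φ is valid. At any x set V(φ)={w : Rxw}. Then □φ holds at x, so φ holds at x, i.e. Rxx.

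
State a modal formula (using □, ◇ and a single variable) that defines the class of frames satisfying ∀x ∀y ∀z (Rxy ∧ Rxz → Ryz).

The condition is the Euclidean property. The 5 schema ◇s → □◇s defines it.
Suppose ◇s→□◇s is valid. Take Rxy, Rxz and set V(s)={y}. Then ◇s at x, so □◇s at x, so ◇s at z, so some w with Rzw has s; w=y, i.e. Rzy. By symmetry of the argument, Ryz.

◇s → □◇s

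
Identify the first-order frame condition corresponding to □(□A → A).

shift-reflexivity

Suppose □(□A→A) is valid. Take Rxy and set V(A)={w : Ryw}. Then at y, □A holds; since □(□A→A) at x, □A→A at y, so A at y, i.e. Ryy.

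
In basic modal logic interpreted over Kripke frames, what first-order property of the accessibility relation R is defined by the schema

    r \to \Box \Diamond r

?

Symmetry

This schema is the B axiom.
Its frame correspondent is symmetry — \forall x \forall y (Rxy \to Ryx).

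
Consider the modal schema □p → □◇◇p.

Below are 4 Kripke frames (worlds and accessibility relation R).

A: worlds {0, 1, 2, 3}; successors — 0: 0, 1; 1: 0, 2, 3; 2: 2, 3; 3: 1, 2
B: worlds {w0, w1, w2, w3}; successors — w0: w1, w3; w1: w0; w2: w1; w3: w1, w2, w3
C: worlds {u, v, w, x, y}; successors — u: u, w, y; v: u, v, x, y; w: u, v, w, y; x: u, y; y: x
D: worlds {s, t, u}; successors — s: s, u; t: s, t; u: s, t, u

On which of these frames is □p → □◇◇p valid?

A, C, D

This is the axiom for a generalized confluence (Geach) condition; its first-order frame correspondent is ∀x ∀z (xRz → ∃w (xRw ∧ zR²w)).
A: ✓.
B: fails — w3Rw2 but no w with w3Rw and w2R²w.
C: ✓.
D: ✓.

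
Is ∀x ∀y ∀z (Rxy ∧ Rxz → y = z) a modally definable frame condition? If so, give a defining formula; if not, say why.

Yes — defined by ◇p → □p

The condition is partial functionality. A defining modal formula is ◇p → □p.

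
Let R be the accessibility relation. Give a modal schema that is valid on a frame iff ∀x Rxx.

This is reflexivity; the standard corresponding axiom is T: □ψ → ψ.
Suppose □ψ→ψ is valid. At any x set V(ψ)={w : Rxw}. Then □ψ holds at x, so ψ holds at x, i.e. Rxx.

□ψ → ψ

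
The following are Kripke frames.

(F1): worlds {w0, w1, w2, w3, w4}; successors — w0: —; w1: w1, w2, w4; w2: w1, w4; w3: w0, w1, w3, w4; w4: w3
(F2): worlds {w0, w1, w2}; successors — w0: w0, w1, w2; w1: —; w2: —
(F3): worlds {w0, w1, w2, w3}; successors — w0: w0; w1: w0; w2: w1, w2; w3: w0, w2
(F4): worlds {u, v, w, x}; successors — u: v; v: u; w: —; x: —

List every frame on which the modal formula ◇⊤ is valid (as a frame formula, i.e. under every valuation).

Frame correspondent (Sahlqvist): ∀x ∃y Rxy — i.e. seriality.
(F1): fails — world w0 has no successor.
(F2): fails — world w1 has no successor.
(F3): holds.
(F4): fails — world w has no successor.

(F3)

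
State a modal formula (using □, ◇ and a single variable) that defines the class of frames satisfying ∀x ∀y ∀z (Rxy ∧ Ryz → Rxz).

□s → □□s

A defining formula is □s → □□s (the 4 axiom).
Suppose □s→□□s is valid. Take Rxy, Ryz and set V(s)={w : Rxw}. Then □s at x, so □□s at x, so □s at y, so s at z, i.e. Rxz.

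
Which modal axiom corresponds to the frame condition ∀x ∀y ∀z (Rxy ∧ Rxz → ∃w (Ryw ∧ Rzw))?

◇□s → □◇s

The condition is convergence. The .2 schema ◇□s → □◇s defines it.
Suppose ◇□s→□◇s is valid. Take Rxy, Rxz and set V(s)={w : Ryw}. Then □s at y so ◇□s at x, so □◇s at x, so ◇s at z, giving w with Rzw and Ryw.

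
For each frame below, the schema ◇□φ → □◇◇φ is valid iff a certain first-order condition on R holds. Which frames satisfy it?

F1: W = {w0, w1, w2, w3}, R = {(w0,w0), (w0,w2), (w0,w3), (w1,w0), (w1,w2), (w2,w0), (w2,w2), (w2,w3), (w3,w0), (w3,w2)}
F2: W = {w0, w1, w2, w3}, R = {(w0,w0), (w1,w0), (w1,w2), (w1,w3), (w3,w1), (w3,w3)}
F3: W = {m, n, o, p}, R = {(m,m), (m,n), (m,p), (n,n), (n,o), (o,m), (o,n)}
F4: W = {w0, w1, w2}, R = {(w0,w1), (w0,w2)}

The schema corresponds to a generalized confluence (Geach) condition: ∀x ∀y ∀z ((xRy ∧ xRz) → ∃w (yRw ∧ zR²w)).
F1: ✓.
F2: fails — w1Rw0, w1Rw2 but no w with w0Rw and w2R²w.
F3: fails — mRm, mRp but no w with mRw and pR²w.
F4: fails — w0Rw1, w0Rw1 but no w with w1Rw and w1R²w.
Valid on: F1.

F1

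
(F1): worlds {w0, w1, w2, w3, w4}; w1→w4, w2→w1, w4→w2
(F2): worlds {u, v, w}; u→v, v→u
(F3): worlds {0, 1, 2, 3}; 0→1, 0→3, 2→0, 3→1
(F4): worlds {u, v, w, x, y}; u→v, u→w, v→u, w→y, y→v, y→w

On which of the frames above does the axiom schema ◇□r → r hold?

Frame correspondent (Sahlqvist): ∀x ∀y (Rxy → Ryx) — i.e. symmetry.
(F1): fails — Rw2w1 but not Rw1w2.
(F2): satisfies the condition.
(F3): fails — R01 but not R10.
(F4): fails — Ruw but not Rwu.
Valid on: (F2).

(F2)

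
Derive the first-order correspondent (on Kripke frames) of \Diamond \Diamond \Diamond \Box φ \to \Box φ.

\forall x \forall y \forall z ((x R^3 y \wedge xRz) \to \exists w (yRw \wedge z = w))

This is a Sahlqvist (Geach-type) schema ◇^3□^1φ → □^1◇^0φ.
Minimal-valuation argument: fix x; take any y with xR^3y and any z with xR^1z. Set V(φ) to the set of worlds R-reachable from y in exactly 1 step. Then □^1φ holds at y, so the antecedent holds at x; validity forces ◇^0φ at z, giving a w with zR^0w and yR^1w.
First-order correspondent: \forall x \forall y \forall z ((x R^3 y \wedge xRz) \to \exists w (yRw \wedge z = w)).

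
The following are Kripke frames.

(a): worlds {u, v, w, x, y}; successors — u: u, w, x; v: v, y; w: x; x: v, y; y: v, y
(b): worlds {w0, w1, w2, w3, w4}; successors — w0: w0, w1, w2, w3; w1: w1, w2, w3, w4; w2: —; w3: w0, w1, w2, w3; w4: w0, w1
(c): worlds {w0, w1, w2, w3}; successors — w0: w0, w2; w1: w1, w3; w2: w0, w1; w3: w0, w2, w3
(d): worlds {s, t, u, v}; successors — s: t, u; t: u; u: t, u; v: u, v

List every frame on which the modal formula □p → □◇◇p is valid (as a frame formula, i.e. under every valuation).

Frame correspondent (Sahlqvist): ∀x ∀z (xRz → ∃w (xRw ∧ zR²w)) — i.e. a generalized confluence (Geach) condition.
(a): fails — uRw but no t with uRt and wR²t.
(b): fails — w0Rw2 but no w with w0Rw and w2R²w.
(c): holds.
(d): holds.
Valid on: (c), (d).

(c), (d)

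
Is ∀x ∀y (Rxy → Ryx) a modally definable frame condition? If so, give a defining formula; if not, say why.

Yes: it is symmetry, defined by the B schema r → □◇r.

Definable; r → □◇r defines it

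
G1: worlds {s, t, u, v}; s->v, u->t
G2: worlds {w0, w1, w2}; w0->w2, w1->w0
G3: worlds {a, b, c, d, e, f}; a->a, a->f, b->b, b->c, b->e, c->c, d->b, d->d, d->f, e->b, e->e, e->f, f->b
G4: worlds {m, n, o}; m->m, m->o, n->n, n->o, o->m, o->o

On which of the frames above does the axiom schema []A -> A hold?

G4

This is the axiom for reflexivity; its first-order frame correspondent is forall x Rxx.
G1: fails — world s does not see itself.
G2: fails — world w0 does not see itself.
G3: fails — world f does not see itself.
G4: satisfies the condition.
Valid on: G4.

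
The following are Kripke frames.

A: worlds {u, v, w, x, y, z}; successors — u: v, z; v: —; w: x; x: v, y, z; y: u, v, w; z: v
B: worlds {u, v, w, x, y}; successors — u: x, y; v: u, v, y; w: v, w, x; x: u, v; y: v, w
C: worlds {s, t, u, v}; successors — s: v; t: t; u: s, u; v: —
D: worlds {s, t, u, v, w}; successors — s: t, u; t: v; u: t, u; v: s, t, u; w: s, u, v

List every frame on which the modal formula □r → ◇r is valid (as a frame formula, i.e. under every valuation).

B, D

This is the axiom for seriality; its first-order frame correspondent is ∀x ∃y Rxy.
A: fails — world v has no successor.
B: condition met.
C: fails — world v has no successor.
D: condition met.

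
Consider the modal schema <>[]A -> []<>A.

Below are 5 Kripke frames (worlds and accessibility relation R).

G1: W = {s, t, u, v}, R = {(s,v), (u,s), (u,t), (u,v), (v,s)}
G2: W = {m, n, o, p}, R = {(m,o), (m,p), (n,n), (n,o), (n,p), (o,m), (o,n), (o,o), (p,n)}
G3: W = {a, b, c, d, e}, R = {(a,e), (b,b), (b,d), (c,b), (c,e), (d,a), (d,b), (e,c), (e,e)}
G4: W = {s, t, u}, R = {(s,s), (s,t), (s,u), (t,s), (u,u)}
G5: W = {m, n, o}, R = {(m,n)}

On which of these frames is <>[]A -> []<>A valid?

G2

The schema corresponds to convergence: forall x forall y forall z (Rxy & Rxz -> exists w (Ryw & Rzw)).
G1: fails — Ruv and Rut but v and t have no common successor.
G2: holds.
G3: fails — Rcb and Rce but b and e have no common successor.
G4: fails — Rsu and Rst but u and t have no common successor.
G5: fails — Rmn and Rmn but n and n have no common successor.
Valid on: G2.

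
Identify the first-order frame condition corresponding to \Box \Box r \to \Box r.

density: \forall x \forall y (Rxy \to \exists z (Rxz \wedge Rzy))

Suppose □□r→□r is valid. Take Rxy and set V(r)={w : xR²w}. Then □□r at x, so □r at x, so r at y, i.e. ∃z(Rxz∧Rzy).
Conversely, on a frame with density the schema holds at every world under every valuation.
Frame condition: \forall x \forall y (Rxy \to \exists z (Rxz \wedge Rzy)).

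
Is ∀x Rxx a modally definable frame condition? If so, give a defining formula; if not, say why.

The condition is reflexivity. A defining modal formula is □q → q.
Suppose □q→q is valid. At any x set V(q)={w : Rxw}. Then □q holds at x, so q holds at x, i.e. Rxx.

Yes — defined by □q → q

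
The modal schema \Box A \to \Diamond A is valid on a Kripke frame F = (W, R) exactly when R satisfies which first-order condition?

Suppose □A→◇A is valid. At any x set V(A)=W. Then □A at x, so ◇A at x, so x has a successor.

seriality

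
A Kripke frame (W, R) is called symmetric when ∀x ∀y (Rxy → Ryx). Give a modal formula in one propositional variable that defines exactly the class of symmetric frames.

The condition is symmetry. The B schema p → □◇p defines it.
Suppose p→□◇p is valid. Take Rxy and set V(p)={x}. Then p at x, so □◇p at x, so ◇p at y, so some z with Ryz has p; z=x, i.e. Ryx.

p → □◇p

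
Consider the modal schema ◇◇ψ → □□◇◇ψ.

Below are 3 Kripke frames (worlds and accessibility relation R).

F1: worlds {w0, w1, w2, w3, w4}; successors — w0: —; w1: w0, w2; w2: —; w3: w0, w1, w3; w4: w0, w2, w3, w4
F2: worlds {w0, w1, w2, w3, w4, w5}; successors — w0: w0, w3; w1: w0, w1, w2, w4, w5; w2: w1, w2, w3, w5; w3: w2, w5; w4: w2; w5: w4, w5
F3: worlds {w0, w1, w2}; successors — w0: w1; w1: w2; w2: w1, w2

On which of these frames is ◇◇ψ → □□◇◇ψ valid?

F3

This is the axiom for a generalized confluence (Geach) condition; its first-order frame correspondent is ∀x ∀y ∀z ((xR²y ∧ xR²z) → ∃w (y = w ∧ zR²w)).
F1: fails — w3R²w0, w3R²w0 but no w with w0=w and w0R²w.
F2: fails — w0R²w0, w0R²w3 but no w with w0=w and w3R²w.
F3: ✓.
Valid on: F3.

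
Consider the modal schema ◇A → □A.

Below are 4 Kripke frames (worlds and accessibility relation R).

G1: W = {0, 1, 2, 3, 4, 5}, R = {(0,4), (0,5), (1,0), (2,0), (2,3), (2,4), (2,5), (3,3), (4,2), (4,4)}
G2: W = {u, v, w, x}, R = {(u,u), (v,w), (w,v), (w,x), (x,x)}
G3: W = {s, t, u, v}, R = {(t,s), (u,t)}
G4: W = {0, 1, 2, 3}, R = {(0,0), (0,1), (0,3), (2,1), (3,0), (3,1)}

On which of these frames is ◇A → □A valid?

G3

The schema corresponds to partial functionality: ∀x ∀y ∀z (Rxy ∧ Rxz → y = z).
G1: fails — 0 sees both 4 and 5.
G2: fails — w sees both v and x.
G3: satisfies the condition.
G4: fails — 0 sees both 0 and 1.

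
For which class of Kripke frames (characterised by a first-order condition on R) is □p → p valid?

Reflexivity

Suppose □p→p is valid. At any x set V(p)={w : Rxw}. Then □p holds at x, so p holds at x, i.e. Rxx.
Conversely, any frame satisfying ∀x Rxx validates the schema.
Frame condition: ∀x Rxx.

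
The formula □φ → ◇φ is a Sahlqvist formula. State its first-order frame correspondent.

seriality: ∀x ∃y Rxy

Suppose □φ→◇φ is valid. At any x set V(φ)=W. Then □φ at x, so ◇φ at x, so x has a successor.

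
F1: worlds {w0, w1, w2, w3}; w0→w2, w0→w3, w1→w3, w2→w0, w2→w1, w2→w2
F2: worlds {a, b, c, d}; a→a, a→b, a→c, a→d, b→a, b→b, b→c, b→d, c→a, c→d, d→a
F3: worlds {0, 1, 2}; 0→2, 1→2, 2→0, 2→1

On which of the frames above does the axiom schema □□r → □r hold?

F2

The schema corresponds to density: ∀x ∀y (Rxy → ∃z (Rxz ∧ Rzy)).
F1: fails — Rw1w3 but no z with Rw1z and Rzw3.
F2: holds.
F3: fails — R12 but no z with R1z and Rz2.
Valid on: F2.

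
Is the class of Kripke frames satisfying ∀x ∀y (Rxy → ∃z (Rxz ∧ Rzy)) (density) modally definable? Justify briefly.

This is a Sahlqvist condition; the C4 axiom □□q → □q defines it.
Suppose □□q→□q is valid. Take Rxy and set V(q)={w : xR²w}. Then □□q at x, so □q at x, so q at y, i.e. ∃z(Rxz∧Rzy).

Definable; □□q → □q defines it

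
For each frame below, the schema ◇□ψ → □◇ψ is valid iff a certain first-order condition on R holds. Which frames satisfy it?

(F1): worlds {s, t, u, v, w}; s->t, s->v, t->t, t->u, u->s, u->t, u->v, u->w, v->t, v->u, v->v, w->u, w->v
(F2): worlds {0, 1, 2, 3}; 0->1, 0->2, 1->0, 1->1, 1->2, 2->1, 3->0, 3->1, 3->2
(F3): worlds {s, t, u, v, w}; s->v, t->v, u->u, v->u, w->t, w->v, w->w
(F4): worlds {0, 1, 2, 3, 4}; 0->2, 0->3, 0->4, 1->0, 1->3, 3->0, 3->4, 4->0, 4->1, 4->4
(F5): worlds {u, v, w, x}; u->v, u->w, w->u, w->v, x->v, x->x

The schema corresponds to convergence: ∀x ∀y ∀z (Rxy ∧ Rxz → ∃w (Ryw ∧ Rzw)).
(F1): holds.
(F2): holds.
(F3): fails — Rww and Rwv but w and v have no common successor.
(F4): fails — R02 and R02 but 2 and 2 have no common successor.
(F5): fails — Ruv and Ruv but v and v have no common successor.

(F1), (F2)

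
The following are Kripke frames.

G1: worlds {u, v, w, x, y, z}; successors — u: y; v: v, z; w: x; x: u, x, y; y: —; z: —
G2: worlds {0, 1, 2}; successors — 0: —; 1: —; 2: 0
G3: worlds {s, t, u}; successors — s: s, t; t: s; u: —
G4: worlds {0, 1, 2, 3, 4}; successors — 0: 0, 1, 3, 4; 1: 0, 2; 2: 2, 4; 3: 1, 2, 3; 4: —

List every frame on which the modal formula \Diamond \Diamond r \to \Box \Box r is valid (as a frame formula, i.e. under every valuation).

G2

This is the axiom for a generalized confluence (Geach) condition; its first-order frame correspondent is \forall x \forall y \forall z ((x R^2 y \wedge x R^2 z) \to \exists w (y = w \wedge z = w)).
G1: fails — vR²v, vR²z but v ≠ z.
G2: condition met.
G3: fails — sR²s, sR²t but s ≠ t.
G4: fails — 0R²0, 0R²1 but 0 ≠ 1.
Valid on: G2.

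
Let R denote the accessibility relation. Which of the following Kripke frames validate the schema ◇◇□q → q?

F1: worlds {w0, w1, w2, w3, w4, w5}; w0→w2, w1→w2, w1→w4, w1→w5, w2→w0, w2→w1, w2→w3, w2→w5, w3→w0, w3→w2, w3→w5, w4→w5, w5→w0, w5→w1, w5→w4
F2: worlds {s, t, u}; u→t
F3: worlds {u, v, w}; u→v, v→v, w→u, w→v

This is the axiom for a generalized confluence (Geach) condition; its first-order frame correspondent is ∀x ∀y (xR²y → ∃w (yRw ∧ x = w)).
F1: fails — w0R²w0 but no w with w0Rw and w0=w.
F2: ✓.
F3: fails — uR²v but no t with vRt and u=t.
Valid on: F2.

F2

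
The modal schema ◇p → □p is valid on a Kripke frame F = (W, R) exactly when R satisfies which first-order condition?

Partial functionality

Suppose ◇p→□p is valid. Take Rxy, Rxz and set V(p)={y}. Then ◇p at x, so □p at x, so p at z, i.e. z=y.
Conversely, on a frame with partial functionality the schema holds at every world under every valuation.
Frame condition: ∀x ∀y ∀z (Rxy ∧ Rxz → y = z).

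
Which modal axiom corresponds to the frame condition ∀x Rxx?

This is reflexivity; the standard corresponding axiom is T: □r → r.
Suppose □r→r is valid. At any x set V(r)={w : Rxw}. Then □r holds at x, so r holds at x, i.e. Rxx.

□r → r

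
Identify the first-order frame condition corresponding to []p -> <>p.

Suppose □p→◇p is valid. At any x set V(p)=W. Then □p at x, so ◇p at x, so x has a successor.

Seriality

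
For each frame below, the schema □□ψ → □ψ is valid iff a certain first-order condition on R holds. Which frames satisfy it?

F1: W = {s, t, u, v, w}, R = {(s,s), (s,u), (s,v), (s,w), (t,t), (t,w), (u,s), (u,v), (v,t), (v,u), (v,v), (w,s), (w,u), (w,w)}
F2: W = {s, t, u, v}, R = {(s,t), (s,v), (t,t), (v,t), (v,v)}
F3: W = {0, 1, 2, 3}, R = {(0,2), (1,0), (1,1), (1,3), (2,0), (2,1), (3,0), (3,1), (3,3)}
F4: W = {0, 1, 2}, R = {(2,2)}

The schema corresponds to density: ∀x ∀y (Rxy → ∃z (Rxz ∧ Rzy)).
F1: ✓.
F2: ✓.
F3: fails — R02 but no z with R0z and Rz2.
F4: ✓.
Valid on: F1, F2, F4.

F1, F2, F4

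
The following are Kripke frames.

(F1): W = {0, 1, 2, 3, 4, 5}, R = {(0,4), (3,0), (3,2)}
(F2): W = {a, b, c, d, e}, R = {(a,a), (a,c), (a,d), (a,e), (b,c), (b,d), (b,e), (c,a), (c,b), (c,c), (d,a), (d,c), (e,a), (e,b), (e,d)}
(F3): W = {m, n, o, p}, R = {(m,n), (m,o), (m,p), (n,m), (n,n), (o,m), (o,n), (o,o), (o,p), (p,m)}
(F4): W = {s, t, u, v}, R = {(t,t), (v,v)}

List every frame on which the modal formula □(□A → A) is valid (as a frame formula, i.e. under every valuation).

(F4)

Frame correspondent (Sahlqvist): ∀x ∀y (Rxy → Ryy) — i.e. shift-reflexivity.
(F1): fails — R04 but not R44.
(F2): fails — Reb but not Rbb.
(F3): fails — Rom but not Rmm.
(F4): ✓.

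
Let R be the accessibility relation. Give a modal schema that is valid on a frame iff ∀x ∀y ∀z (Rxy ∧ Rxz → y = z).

This is partial functionality; the standard corresponding axiom is CD: ◇r → □r.

◇r → □r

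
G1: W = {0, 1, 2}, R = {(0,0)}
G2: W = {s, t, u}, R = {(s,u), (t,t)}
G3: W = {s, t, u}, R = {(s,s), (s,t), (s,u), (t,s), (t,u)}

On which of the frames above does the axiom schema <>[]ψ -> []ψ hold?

G1

The schema corresponds to the Euclidean property: forall x forall y forall z (Rxy & Rxz -> Ryz).
G1: satisfies the condition.
G2: fails — Rsu and Rsu but not Ruu.
G3: fails — Rsu and Rsu but not Ruu.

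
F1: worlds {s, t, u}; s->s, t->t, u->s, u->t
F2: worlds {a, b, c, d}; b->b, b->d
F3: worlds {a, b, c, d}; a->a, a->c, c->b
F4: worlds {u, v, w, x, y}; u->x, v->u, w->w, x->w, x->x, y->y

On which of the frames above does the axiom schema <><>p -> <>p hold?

This is the axiom for transitivity; its first-order frame correspondent is forall x forall y forall z (Rxy & Ryz -> Rxz).
F1: condition met.
F2: condition met.
F3: fails — Rac and Rcb but not Rab.
F4: fails — Rvu and Rux but not Rvx.

F1, F2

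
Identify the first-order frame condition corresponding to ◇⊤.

Seriality

◇⊤ holds at w iff w has a successor, so frame-validity of ◇⊤ is exactly seriality. Equivalently via □r → ◇r:
Suppose □r→◇r is valid. At any x set V(r)=W. Then □r at x, so ◇r at x, so x has a successor.
Conversely, any frame satisfying ∀x ∃y Rxy validates the schema.
So the correspondent is seriality.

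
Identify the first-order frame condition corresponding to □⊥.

□⊥ is valid iff no world has any successor (otherwise □⊥ fails at any world with one).

emptiness of R: ∀x ∀y ¬Rxy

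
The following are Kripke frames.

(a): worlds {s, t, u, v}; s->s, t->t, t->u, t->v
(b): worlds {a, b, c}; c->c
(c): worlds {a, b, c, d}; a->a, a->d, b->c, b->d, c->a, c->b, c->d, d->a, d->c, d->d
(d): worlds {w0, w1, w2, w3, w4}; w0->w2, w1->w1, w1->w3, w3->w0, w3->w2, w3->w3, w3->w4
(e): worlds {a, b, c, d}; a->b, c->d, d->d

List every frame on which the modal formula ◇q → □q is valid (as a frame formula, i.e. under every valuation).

(b), (e)

The schema corresponds to partial functionality: ∀x ∀y ∀z (Rxy ∧ Rxz → y = z).
(a): fails — t sees both t and u.
(b): satisfies the condition.
(c): fails — a sees both a and d.
(d): fails — w1 sees both w1 and w3.
(e): satisfies the condition.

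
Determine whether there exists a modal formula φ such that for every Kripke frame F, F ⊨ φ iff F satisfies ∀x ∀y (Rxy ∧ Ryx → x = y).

Not modally definable

Modal frame validity is preserved under surjective bounded morphisms.
The 4-cycle (worlds a,b,c,d with a→b→c→d→a) is antisymmetric. Sending even-indexed worlds to s and odd-indexed worlds to t is a surjective bounded morphism onto the two-world frame with s↔t, which is not antisymmetric.
So the class is not modally definable.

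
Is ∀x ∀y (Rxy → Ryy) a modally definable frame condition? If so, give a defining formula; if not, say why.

Yes: it is shift-reflexivity, defined by the T□ schema □(□q → q).
Suppose □(□q→q) is valid. Take Rxy and set V(q)={w : Ryw}. Then at y, □q holds; since □(□q→q) at x, □q→q at y, so q at y, i.e. Ryy.

Yes — defined by □(□q → q)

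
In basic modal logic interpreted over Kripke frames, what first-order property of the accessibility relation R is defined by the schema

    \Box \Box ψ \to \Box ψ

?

Suppose □□ψ→□ψ is valid. Take Rxy and set V(ψ)={w : xR²w}. Then □□ψ at x, so □ψ at x, so ψ at y, i.e. ∃z(Rxz∧Rzy).

density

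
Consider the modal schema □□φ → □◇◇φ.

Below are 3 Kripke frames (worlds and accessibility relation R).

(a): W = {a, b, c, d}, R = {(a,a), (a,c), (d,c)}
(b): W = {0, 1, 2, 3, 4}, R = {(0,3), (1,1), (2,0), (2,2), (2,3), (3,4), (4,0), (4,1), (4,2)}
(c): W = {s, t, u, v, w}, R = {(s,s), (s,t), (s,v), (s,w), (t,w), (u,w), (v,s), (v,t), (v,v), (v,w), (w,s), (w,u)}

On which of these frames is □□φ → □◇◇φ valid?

(c)

The schema corresponds to a generalized confluence (Geach) condition: ∀x ∀z (xRz → ∃w (xR²w ∧ zR²w)).
(a): fails — aRc but no w with aR²w and cR²w.
(b): fails — 0R3 but no w with 0R²w and 3R²w.
(c): satisfies the condition.
Valid on: (c).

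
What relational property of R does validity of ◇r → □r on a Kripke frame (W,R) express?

Suppose ◇r→□r is valid. Take Rxy, Rxz and set V(r)={y}. Then ◇r at x, so □r at x, so r at z, i.e. z=y.

partial functionality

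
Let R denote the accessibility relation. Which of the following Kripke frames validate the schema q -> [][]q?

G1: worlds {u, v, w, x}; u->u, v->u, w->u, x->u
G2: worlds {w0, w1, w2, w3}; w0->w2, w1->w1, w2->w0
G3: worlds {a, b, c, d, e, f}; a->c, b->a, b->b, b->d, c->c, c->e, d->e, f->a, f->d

G2

Frame correspondent (Sahlqvist): forall x forall z (x R^2 z -> exists w (x = w & z = w)) — i.e. a generalized confluence (Geach) condition.
G1: fails — vR²u but v ≠ u.
G2: satisfies the condition.
G3: fails — aR²c but a ≠ c.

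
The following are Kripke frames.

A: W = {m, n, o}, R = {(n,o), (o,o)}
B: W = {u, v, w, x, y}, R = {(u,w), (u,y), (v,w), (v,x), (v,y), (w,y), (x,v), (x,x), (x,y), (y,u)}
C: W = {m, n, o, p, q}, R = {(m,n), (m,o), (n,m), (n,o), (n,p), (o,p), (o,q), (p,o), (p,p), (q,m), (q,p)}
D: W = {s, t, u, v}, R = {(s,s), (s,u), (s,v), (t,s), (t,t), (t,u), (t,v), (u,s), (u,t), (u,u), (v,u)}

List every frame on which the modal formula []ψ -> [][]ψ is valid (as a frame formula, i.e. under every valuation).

A

The schema corresponds to transitivity: forall x forall y forall z (Rxy & Ryz -> Rxz).
A: ✓.
B: fails — Rvx and Rxv but not Rvv.
C: fails — Rop and Rpo but not Roo.
D: fails — Rut and Rtv but not Ruv.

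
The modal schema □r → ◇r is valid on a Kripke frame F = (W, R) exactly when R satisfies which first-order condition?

Seriality

Suppose □r→◇r is valid. At any x set V(r)=W. Then □r at x, so ◇r at x, so x has a successor.
Conversely, on a frame with seriality the schema holds at every world under every valuation.
So the correspondent is seriality.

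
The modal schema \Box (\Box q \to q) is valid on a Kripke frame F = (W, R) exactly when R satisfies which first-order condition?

shift-reflexivity

This schema is the T□ axiom.
Its frame correspondent is shift-reflexivity — \forall x \forall y (Rxy \to Ryy).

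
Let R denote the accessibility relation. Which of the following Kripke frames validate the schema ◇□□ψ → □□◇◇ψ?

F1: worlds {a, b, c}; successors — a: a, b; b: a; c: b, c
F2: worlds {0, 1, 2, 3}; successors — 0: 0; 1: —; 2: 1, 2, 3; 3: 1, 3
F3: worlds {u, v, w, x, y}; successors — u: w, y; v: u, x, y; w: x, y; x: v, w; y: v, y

Frame correspondent (Sahlqvist): ∀x ∀y ∀z ((xRy ∧ xR²z) → ∃w (yR²w ∧ zR²w)) — i.e. a generalized confluence (Geach) condition.
F1: satisfies the condition.
F2: fails — 2R1, 2R²1 but no w with 1R²w and 1R²w.
F3: satisfies the condition.
Valid on: F1, F3.

F1, F3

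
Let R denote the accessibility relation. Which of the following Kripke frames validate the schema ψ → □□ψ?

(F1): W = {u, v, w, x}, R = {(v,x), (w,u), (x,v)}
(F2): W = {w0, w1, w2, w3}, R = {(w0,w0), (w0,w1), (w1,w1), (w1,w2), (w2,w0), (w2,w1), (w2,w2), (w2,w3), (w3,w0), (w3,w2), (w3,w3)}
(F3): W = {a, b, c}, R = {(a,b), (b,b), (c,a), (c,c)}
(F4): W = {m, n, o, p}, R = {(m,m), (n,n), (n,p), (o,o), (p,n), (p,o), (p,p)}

(F1)

This is the axiom for a generalized confluence (Geach) condition; its first-order frame correspondent is ∀x ∀z (xR²z → ∃w (x = w ∧ z = w)).
(F1): condition met.
(F2): fails — w0R²w1 but w0 ≠ w1.
(F3): fails — aR²b but a ≠ b.
(F4): fails — nR²o but n ≠ o.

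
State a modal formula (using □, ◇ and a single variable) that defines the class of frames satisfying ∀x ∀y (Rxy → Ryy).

This is shift-reflexivity; the standard corresponding axiom is T□: □(□ψ → ψ).
Suppose □(□ψ→ψ) is valid. Take Rxy and set V(ψ)={w : Ryw}. Then at y, □ψ holds; since □(□ψ→ψ) at x, □ψ→ψ at y, so ψ at y, i.e. Ryy.

□(□ψ → ψ)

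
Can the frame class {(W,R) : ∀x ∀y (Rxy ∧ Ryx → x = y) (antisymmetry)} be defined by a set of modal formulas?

Not definable by any modal formula

Any modally definable frame class is closed under surjective bounded morphisms.
The 8-cycle (worlds s,t,u,v,w,x,y,z with s→t→u→v→w→x→y→z→s) is antisymmetric. Sending even-indexed worlds to • and odd-indexed worlds to ∘ is a surjective bounded morphism onto the two-world frame with •↔∘, which is not antisymmetric.
So no modal formula (or set of formulas) defines exactly the antisymmetric frames.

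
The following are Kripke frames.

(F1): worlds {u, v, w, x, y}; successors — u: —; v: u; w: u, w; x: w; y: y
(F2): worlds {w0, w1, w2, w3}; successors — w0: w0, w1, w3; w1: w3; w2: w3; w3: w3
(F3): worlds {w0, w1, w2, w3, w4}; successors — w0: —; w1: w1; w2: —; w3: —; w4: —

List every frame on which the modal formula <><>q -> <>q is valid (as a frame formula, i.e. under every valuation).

(F2), (F3)

Frame correspondent (Sahlqvist): forall x forall y forall z (Rxy & Ryz -> Rxz) — i.e. transitivity.
(F1): fails — Rxw and Rwu but not Rxu.
(F2): condition met.
(F3): condition met.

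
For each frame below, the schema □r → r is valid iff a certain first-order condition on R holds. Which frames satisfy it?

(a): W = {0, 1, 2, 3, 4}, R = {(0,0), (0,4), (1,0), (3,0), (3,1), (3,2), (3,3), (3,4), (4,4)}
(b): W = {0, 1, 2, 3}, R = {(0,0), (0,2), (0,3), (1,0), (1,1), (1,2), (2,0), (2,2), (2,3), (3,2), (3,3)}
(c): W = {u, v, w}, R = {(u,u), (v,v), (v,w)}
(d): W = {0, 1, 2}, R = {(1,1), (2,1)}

This is the axiom for reflexivity; its first-order frame correspondent is ∀x Rxx.
(a): fails — world 1 does not see itself.
(b): condition met.
(c): fails — world w does not see itself.
(d): fails — world 0 does not see itself.

(b)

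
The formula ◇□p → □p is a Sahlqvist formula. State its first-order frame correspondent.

This is frame-equivalent to ◇p → □◇p (substitute ¬p for p and contrapose).
Suppose ◇p→□◇p is valid. Take Rxy, Rxz and set V(p)={y}. Then ◇p at x, so □◇p at x, so ◇p at z, so some w with Rzw has p; w=y, i.e. Rzy. By symmetry of the argument, Ryz.

the Euclidean property: ∀x ∀y ∀z (Rxy ∧ Rxz → Ryz)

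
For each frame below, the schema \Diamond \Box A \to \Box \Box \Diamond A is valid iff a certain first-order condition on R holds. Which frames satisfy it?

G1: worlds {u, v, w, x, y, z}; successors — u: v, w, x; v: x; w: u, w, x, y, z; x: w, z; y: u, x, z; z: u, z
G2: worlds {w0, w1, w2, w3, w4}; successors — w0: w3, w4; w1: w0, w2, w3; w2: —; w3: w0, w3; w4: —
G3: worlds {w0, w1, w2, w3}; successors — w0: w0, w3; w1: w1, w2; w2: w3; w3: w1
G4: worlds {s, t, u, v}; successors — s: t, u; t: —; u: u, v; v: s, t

The schema corresponds to a generalized confluence (Geach) condition: \forall x \forall y \forall z ((xRy \wedge x R^2 z) \to \exists w (yRw \wedge zRw)).
G1: fails — uRv, uR²x but no t with vRt and xRt.
G2: fails — w0Rw4, w0R²w0 but no w with w4Rw and w0Rw.
G3: fails — w0Rw0, w0R²w1 but no w with w0Rw and w1Rw.
G4: fails — sRt, sR²u but no w with tRw and uRw.
Valid on no frame.

none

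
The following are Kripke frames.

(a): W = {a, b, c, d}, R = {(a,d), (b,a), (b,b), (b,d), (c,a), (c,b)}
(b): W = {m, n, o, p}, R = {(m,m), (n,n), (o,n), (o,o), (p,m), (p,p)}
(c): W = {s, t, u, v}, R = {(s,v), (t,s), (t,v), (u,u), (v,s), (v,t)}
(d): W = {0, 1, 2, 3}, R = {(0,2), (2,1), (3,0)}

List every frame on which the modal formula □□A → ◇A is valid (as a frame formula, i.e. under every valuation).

The schema corresponds to a generalized confluence (Geach) condition: ∀x ∃w (xR²w ∧ xRw).
(a): fails — at a but no w with aR²w and aRw.
(b): satisfies the condition.
(c): fails — at s but no w with sR²w and sRw.
(d): fails — at 0 but no w with 0R²w and 0Rw.

(b)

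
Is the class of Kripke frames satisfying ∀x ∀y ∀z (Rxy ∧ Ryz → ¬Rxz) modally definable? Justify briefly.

Any modally definable frame class is closed under surjective bounded morphisms.
The 3-cycle (worlds w0,w1,w2 with w0→w1→w2→w0) is intransitive. Mapping every world to a single reflexive point • is a surjective bounded morphism; the reflexive point is not intransitive (R••∧R•• but R••).
So no modal formula (or set of formulas) defines exactly the intransitive frames.

No — not modally definable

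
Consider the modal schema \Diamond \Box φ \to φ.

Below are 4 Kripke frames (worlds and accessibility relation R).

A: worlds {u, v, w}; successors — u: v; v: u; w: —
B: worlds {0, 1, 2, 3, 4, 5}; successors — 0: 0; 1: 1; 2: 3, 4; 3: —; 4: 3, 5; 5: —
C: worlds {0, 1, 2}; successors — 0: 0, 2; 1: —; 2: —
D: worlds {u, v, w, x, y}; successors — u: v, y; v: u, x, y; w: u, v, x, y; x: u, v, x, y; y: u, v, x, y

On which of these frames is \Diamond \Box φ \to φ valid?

A

This is the axiom for symmetry; its first-order frame correspondent is \forall x \forall y (Rxy \to Ryx).
A: holds.
B: fails — R45 but not R54.
C: fails — R02 but not R20.
D: fails — Rwu but not Ruw.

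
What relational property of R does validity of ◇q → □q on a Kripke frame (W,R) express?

Suppose ◇q→□q is valid. Take Rxy, Rxz and set V(q)={y}. Then ◇q at x, so □q at x, so q at z, i.e. z=y.

partial functionality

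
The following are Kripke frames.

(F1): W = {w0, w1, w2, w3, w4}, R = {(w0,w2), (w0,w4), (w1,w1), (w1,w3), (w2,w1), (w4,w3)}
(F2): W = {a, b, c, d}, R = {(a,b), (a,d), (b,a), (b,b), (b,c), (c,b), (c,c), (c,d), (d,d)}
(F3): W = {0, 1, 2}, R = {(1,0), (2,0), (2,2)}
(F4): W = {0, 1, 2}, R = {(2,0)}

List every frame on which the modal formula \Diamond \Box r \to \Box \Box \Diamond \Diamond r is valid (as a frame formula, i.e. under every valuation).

Frame correspondent (Sahlqvist): \forall x \forall y \forall z ((xRy \wedge x R^2 z) \to \exists w (yRw \wedge z R^2 w)) — i.e. a generalized confluence (Geach) condition.
(F1): fails — w0Rw2, w0R²w3 but no w with w2Rw and w3R²w.
(F2): fails — aRb, aR²d but no w with bRw and dR²w.
(F3): fails — 2R0, 2R²0 but no w with 0Rw and 0R²w.
(F4): satisfies the condition.
Valid on: (F4).

(F4)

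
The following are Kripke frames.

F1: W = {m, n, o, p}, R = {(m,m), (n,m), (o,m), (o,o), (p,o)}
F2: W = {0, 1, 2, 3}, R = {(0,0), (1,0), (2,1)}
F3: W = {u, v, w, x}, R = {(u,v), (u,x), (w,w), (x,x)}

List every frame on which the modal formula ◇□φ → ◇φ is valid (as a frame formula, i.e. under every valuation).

The schema corresponds to a generalized confluence (Geach) condition: ∀x ∀y (xRy → ∃w (yRw ∧ xRw)).
F1: holds.
F2: fails — 2R1 but no w with 1Rw and 2Rw.
F3: fails — uRv but no t with vRt and uRt.

F1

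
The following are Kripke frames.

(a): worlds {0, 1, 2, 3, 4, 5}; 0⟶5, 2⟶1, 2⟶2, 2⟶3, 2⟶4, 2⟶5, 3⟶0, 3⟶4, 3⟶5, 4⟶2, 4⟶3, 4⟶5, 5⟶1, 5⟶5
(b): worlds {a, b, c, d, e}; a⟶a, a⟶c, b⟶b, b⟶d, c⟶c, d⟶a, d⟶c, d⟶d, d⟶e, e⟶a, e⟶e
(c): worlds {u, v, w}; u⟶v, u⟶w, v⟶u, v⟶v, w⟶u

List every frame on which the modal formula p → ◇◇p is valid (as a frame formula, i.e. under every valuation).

(b), (c)

The schema corresponds to a generalized confluence (Geach) condition: ∀x ∃w (x = w ∧ xR²w).
(a): fails — at 0 but no w with 0=w and 0R²w.
(b): ✓.
(c): ✓.
Valid on: (b), (c).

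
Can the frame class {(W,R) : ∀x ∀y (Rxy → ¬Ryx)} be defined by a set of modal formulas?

Not definable by any modal formula

Modal frame validity is preserved under surjective bounded morphisms.
The 5-cycle (worlds w0,w1,w2,w3,w4 with w0→w1→w2→w3→w4→w0) is asymmetric. Mapping every world to a single reflexive point • is a surjective bounded morphism, and the reflexive point is not asymmetric (R•• but asymmetry requires ¬R••).
So the class is not modally definable.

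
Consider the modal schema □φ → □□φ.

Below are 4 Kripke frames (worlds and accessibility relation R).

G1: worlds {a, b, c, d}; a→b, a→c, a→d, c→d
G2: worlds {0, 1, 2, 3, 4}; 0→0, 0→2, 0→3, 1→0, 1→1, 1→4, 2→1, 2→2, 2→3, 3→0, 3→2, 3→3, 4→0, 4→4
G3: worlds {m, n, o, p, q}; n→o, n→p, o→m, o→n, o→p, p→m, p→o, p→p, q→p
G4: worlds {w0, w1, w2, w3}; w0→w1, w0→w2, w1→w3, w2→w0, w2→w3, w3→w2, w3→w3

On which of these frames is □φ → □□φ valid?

G1

The schema corresponds to transitivity: ∀x ∀y ∀z (Rxy ∧ Ryz → Rxz).
G1: condition met.
G2: fails — R10 and R02 but not R12.
G3: fails — Rop and Rpo but not Roo.
G4: fails — Rw3w2 and Rw2w0 but not Rw3w0.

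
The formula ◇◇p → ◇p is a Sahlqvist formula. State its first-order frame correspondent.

This is frame-equivalent to □p → □□p (substitute ¬p for p and contrapose).
Suppose □p→□□p is valid. Take Rxy, Ryz and set V(p)={w : Rxw}. Then □p at x, so □□p at x, so □p at y, so p at z, i.e. Rxz.
The converse is a direct semantic check.
Frame condition: ∀x ∀y ∀z (Rxy ∧ Ryz → Rxz).

transitivity: ∀x ∀y ∀z (Rxy ∧ Ryz → Rxz)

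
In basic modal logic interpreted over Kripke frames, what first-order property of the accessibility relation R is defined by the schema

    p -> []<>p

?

Symmetry

Suppose p→□◇p is valid. Take Rxy and set V(p)={x}. Then p at x, so □◇p at x, so ◇p at y, so some z with Ryz has p; z=x, i.e. Ryx.
Conversely, any frame satisfying forall x forall y (Rxy -> Ryx) validates the schema.
Frame condition: forall x forall y (Rxy -> Ryx).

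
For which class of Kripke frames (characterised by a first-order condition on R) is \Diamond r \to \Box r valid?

partial functionality

Suppose ◇r→□r is valid. Take Rxy, Rxz and set V(r)={y}. Then ◇r at x, so □r at x, so r at z, i.e. z=y.
Conversely, on a frame with partial functionality the schema holds at every world under every valuation.
So the correspondent is partial functionality.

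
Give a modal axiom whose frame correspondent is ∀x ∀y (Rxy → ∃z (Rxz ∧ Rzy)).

A defining formula is □□s → □s (the C4 axiom).
Suppose □□s→□s is valid. Take Rxy and set V(s)={w : xR²w}. Then □□s at x, so □s at x, so s at y, i.e. ∃z(Rxz∧Rzy).

□□s → □s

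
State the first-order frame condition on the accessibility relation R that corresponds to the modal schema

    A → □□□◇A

∀x ∀z (xR³z → ∃w (x = w ∧ zRw))

This is a Sahlqvist (Geach-type) schema ◇^0□^0A → □^3◇^1A.
Minimal-valuation argument: fix x; take any y with xR^0y and any z with xR^3z. Set V(A) to the set of worlds R-reachable from y in exactly 0 steps. Then □^0A holds at y, so the antecedent holds at x; validity forces ◇^1A at z, giving a w with zR^1w and yR^0w.
First-order correspondent: ∀x ∀z (xR³z → ∃w (x = w ∧ zRw)).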